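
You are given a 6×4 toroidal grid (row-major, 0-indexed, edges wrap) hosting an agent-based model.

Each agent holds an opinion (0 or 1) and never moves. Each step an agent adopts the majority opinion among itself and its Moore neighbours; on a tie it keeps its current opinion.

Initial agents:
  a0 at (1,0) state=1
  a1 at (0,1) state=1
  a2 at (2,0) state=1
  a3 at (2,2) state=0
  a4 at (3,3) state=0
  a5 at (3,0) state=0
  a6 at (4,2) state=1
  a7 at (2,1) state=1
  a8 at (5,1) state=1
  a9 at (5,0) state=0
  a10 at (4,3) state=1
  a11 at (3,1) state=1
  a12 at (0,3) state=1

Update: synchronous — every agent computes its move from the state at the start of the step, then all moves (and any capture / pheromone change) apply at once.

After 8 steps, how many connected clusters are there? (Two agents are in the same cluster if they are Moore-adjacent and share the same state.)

1

t=1: a0@(1,0):1 a1@(0,1):1 a2@(2,0):1 a3@(2,2):0 a4@(3,3):0 a5@(3,0):1 a6@(4,2):1 a7@(2,1):1 a8@(5,1):1 a9@(5,0):1 a10@(4,3):0 a11@(3,1):1 a12@(0,3):1
t=2: a0@(1,0):1 a1@(0,1):1 a2@(2,0):1 a3@(2,2):0 a4@(3,3):0 a5@(3,0):1 a6@(4,2):1 a7@(2,1):1 a8@(5,1):1 a9@(5,0):1 a10@(4,3):1 a11@(3,1):1 a12@(0,3):1
t=3: a0@(1,0):1 a1@(0,1):1 a2@(2,0):1 a3@(2,2):0 a4@(3,3):1 a5@(3,0):1 a6@(4,2):1 a7@(2,1):1 a8@(5,1):1 a9@(5,0):1 a10@(4,3):1 a11@(3,1):1 a12@(0,3):1
t=4: a0@(1,0):1 a1@(0,1):1 a2@(2,0):1 a3@(2,2):1 a4@(3,3):1 a5@(3,0):1 a6@(4,2):1 a7@(2,1):1 a8@(5,1):1 a9@(5,0):1 a10@(4,3):1 a11@(3,1):1 a12@(0,3):1
t=5: (unchanged — steady state)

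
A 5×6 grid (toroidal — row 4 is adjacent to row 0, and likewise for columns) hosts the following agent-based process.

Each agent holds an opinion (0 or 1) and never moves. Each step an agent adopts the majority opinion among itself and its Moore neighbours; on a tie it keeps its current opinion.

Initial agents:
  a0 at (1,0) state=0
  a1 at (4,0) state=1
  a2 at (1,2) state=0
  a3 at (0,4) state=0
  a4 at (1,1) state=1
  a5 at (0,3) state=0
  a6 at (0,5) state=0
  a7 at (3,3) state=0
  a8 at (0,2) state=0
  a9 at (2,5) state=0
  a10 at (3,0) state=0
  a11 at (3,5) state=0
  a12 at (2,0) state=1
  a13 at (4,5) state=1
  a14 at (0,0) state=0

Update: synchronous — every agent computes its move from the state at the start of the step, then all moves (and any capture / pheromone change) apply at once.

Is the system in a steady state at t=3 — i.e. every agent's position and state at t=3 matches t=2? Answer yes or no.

yes

t=1: a0@(1,0):0 a1@(4,0):0 a2@(1,2):0 a3@(0,4):0 a4@(1,1):0 a5@(0,3):0 a6@(0,5):0 a7@(3,3):0 a8@(0,2):0 a9@(2,5):0 a10@(3,0):0 a11@(3,5):0 a12@(2,0):0 a13@(4,5):0 a14@(0,0):0
t=2: (unchanged — steady state)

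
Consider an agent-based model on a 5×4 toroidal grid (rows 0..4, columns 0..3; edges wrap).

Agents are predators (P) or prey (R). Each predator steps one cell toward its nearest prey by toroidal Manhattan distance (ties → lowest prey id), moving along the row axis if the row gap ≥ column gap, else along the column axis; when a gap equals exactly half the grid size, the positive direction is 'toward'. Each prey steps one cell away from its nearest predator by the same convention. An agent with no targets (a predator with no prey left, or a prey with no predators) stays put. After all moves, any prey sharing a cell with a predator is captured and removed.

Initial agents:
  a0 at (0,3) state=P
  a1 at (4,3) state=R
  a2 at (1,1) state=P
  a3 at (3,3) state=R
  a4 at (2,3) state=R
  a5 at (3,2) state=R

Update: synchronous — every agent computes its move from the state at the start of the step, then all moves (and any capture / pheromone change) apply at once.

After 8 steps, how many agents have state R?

t=1: a0@(4,3):P a1@(3,3):R a2@(1,2):P a3@(2,3):R a4@(3,3):R a5@(2,2):R
t=2: a0@(3,3):P a1@(2,3):R a2@(2,2):P a3@(1,3):R a4@(2,3):R a5@(3,2):R
t=3: a0@(2,3):P a1@(1,3):R a2@(2,3):P a3@(0,3):R a4@(1,3):R a5@(3,1):R
t=4: a0@(1,3):P a1@(0,3):R a2@(1,3):P a3@(4,3):R a4@(0,3):R a5@(3,0):R
t=5: a0@(0,3):P a1@(4,3):R a2@(0,3):P a3@(3,3):R a4@(4,3):R a5@(4,0):R
t=6: a0@(4,3):P a1@(3,3):R a2@(4,3):P a3@(2,3):R a4@(3,3):R a5@(3,0):R
t=7: a0@(3,3):P a1@(2,3):R a2@(3,3):P a3@(1,3):R a4@(2,3):R a5@(2,0):R
t=8: a0@(2,3):P a1@(1,3):R a2@(2,3):P a3@(0,3):R a4@(1,3):R a5@(1,0):R

4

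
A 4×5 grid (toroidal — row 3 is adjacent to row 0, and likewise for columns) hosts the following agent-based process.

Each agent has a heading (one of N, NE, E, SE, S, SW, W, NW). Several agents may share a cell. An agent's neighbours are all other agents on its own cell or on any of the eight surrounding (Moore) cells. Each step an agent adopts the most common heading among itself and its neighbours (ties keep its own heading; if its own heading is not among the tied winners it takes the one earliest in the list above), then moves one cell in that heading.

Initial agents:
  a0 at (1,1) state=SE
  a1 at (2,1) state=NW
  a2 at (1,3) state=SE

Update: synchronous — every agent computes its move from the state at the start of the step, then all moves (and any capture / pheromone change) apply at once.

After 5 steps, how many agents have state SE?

t=1: a0@(2,2):SE a1@(1,0):NW a2@(2,4):SE
t=2: a0@(3,3):SE a1@(0,4):NW a2@(3,0):SE
t=3: a0@(0,4):SE a1@(1,0):SE a2@(0,1):SE
t=4: a0@(1,0):SE a1@(2,1):SE a2@(1,2):SE
t=5: a0@(2,1):SE a1@(3,2):SE a2@(2,3):SE

3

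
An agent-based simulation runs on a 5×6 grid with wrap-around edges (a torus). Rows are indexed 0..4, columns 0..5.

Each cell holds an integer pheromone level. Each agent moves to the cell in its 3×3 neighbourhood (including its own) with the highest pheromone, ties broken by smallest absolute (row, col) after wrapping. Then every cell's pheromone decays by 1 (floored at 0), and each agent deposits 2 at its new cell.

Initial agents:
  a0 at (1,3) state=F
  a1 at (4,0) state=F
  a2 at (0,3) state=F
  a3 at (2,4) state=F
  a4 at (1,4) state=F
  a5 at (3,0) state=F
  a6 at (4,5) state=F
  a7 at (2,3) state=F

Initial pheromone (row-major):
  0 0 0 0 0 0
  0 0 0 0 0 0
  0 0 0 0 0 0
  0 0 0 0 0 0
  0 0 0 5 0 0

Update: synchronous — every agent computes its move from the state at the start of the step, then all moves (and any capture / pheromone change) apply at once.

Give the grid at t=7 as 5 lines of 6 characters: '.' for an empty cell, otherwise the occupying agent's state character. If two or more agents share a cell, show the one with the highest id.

t=1: a0@(0,2) a1@(0,0) a2@(4,3) a3@(1,3) a4@(0,3) a5@(2,0) a6@(0,0) a7@(1,2) | pheromone: 4 0 2 2 0 0 / 0 0 2 2 0 0 / 2 0 0 0 0 0 / 0 0 0 0 0 0 / 0 0 0 6 0 0
t=2: a0@(4,3) a1@(0,0) a2@(4,3) a3@(0,2) a4@(4,3) a5@(2,0) a6@(0,0) a7@(0,2) | pheromone: 7 0 5 1 0 0 / 0 0 1 1 0 0 / 3 0 0 0 0 0 / 0 0 0 0 0 0 / 0 0 0 11 0 0
t=3: a0@(4,3) a1@(0,0) a2@(4,3) a3@(4,3) a4@(4,3) a5@(2,0) a6@(0,0) a7@(4,3) | pheromone: 10 0 4 0 0 0 / 0 0 0 0 0 0 / 4 0 0 0 0 0 / 0 0 0 0 0 0 / 0 0 0 20 0 0
t=4: a0@(4,3) a1@(0,0) a2@(4,3) a3@(4,3) a4@(4,3) a5@(2,0) a6@(0,0) a7@(4,3) | pheromone: 13 0 3 0 0 0 / 0 0 0 0 0 0 / 5 0 0 0 0 0 / 0 0 0 0 0 0 / 0 0 0 29 0 0
t=5: a0@(4,3) a1@(0,0) a2@(4,3) a3@(4,3) a4@(4,3) a5@(2,0) a6@(0,0) a7@(4,3) | pheromone: 16 0 2 0 0 0 / 0 0 0 0 0 0 / 6 0 0 0 0 0 / 0 0 0 0 0 0 / 0 0 0 38 0 0
t=6: a0@(4,3) a1@(0,0) a2@(4,3) a3@(4,3) a4@(4,3) a5@(2,0) a6@(0,0) a7@(4,3) | pheromone: 19 0 1 0 0 0 / 0 0 0 0 0 0 / 7 0 0 0 0 0 / 0 0 0 0 0 0 / 0 0 0 47 0 0
t=7: a0@(4,3) a1@(0,0) a2@(4,3) a3@(4,3) a4@(4,3) a5@(2,0) a6@(0,0) a7@(4,3) | pheromone: 22 0 0 0 0 0 / 0 0 0 0 0 0 / 8 0 0 0 0 0 / 0 0 0 0 0 0 / 0 0 0 56 0 0

F.....
......
F.....
......
...F..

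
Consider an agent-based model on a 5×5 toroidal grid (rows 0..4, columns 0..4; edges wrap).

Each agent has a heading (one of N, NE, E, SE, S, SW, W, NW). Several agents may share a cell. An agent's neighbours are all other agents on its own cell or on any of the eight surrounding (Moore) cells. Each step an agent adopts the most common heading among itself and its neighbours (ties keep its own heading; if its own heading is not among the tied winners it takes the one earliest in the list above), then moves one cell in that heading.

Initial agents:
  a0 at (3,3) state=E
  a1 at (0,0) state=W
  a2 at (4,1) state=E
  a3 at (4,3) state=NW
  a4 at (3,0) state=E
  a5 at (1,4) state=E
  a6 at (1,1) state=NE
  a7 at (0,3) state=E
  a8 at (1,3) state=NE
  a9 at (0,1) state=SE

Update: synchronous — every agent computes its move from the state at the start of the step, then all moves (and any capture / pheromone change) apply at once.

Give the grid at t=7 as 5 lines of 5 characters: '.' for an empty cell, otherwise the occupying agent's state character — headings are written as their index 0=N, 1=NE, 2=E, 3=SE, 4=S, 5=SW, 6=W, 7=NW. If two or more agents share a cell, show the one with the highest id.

t=1: a0@(3,4):E a1@(0,1):E a2@(4,2):E a3@(4,4):E a4@(3,1):E a5@(1,0):E a6@(0,2):NE a7@(0,4):E a8@(1,4):E a9@(1,2):SE
t=2: a0@(3,0):E a1@(0,2):E a2@(4,3):E a3@(4,0):E a4@(3,2):E a5@(1,1):E a6@(0,3):E a7@(0,0):E a8@(1,0):E a9@(2,3):SE
t=3: a0@(3,1):E a1@(0,3):E a2@(4,4):E a3@(4,1):E a4@(3,3):E a5@(1,2):E a6@(0,4):E a7@(0,1):E a8@(1,1):E a9@(3,4):SE
t=4: a0@(3,2):E a1@(0,4):E a2@(4,0):E a3@(4,2):E a4@(3,4):E a5@(1,3):E a6@(0,0):E a7@(0,2):E a8@(1,2):E a9@(3,0):E
t=5: a0@(3,3):E a1@(0,0):E a2@(4,1):E a3@(4,3):E a4@(3,0):E a5@(1,4):E a6@(0,1):E a7@(0,3):E a8@(1,3):E a9@(3,1):E
t=6: a0@(3,4):E a1@(0,1):E a2@(4,2):E a3@(4,4):E a4@(3,1):E a5@(1,0):E a6@(0,2):E a7@(0,4):E a8@(1,4):E a9@(3,2):E
t=7: a0@(3,0):E a1@(0,2):E a2@(4,3):E a3@(4,0):E a4@(3,2):E a5@(1,1):E a6@(0,3):E a7@(0,0):E a8@(1,0):E a9@(3,3):E

2.22.
22...
.....
2.22.
2..2.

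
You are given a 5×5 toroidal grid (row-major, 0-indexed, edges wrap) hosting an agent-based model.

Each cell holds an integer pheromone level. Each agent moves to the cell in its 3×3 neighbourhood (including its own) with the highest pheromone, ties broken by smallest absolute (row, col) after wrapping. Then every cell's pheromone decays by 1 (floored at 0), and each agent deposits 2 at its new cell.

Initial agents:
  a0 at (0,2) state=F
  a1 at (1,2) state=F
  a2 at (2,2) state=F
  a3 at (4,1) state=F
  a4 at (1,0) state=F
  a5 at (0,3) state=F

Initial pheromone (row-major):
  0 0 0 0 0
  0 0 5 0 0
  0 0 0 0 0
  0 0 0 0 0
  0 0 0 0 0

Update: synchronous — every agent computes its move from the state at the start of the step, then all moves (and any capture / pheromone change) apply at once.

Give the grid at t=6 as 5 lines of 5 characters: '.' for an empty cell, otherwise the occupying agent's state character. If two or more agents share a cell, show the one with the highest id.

F....
..F..
.....
.....
.....

t=1: a0@(1,2) a1@(1,2) a2@(1,2) a3@(0,0) a4@(0,0) a5@(1,2) | pheromone: 4 0 0 0 0 / 0 0 12 0 0 / 0 0 0 0 0 / 0 0 0 0 0 / 0 0 0 0 0
t=2: a0@(1,2) a1@(1,2) a2@(1,2) a3@(0,0) a4@(0,0) a5@(1,2) | pheromone: 7 0 0 0 0 / 0 0 19 0 0 / 0 0 0 0 0 / 0 0 0 0 0 / 0 0 0 0 0
t=3: a0@(1,2) a1@(1,2) a2@(1,2) a3@(0,0) a4@(0,0) a5@(1,2) | pheromone: 10 0 0 0 0 / 0 0 26 0 0 / 0 0 0 0 0 / 0 0 0 0 0 / 0 0 0 0 0
t=4: a0@(1,2) a1@(1,2) a2@(1,2) a3@(0,0) a4@(0,0) a5@(1,2) | pheromone: 13 0 0 0 0 / 0 0 33 0 0 / 0 0 0 0 0 / 0 0 0 0 0 / 0 0 0 0 0
t=5: a0@(1,2) a1@(1,2) a2@(1,2) a3@(0,0) a4@(0,0) a5@(1,2) | pheromone: 16 0 0 0 0 / 0 0 40 0 0 / 0 0 0 0 0 / 0 0 0 0 0 / 0 0 0 0 0
t=6: a0@(1,2) a1@(1,2) a2@(1,2) a3@(0,0) a4@(0,0) a5@(1,2) | pheromone: 19 0 0 0 0 / 0 0 47 0 0 / 0 0 0 0 0 / 0 0 0 0 0 / 0 0 0 0 0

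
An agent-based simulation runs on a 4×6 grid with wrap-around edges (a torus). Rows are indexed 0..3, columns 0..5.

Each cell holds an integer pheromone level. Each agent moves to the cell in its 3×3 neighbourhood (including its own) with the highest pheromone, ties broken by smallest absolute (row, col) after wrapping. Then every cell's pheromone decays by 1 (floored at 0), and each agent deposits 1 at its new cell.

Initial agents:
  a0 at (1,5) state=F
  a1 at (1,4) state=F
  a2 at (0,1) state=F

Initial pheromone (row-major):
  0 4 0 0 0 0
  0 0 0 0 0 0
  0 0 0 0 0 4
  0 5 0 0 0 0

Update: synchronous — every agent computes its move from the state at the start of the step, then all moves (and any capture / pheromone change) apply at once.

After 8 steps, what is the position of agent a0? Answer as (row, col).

(2, 5)

t=1: a0@(2,5) a1@(2,5) a2@(3,1) | pheromone: 0 3 0 0 0 0 / 0 0 0 0 0 0 / 0 0 0 0 0 5 / 0 5 0 0 0 0
t=2: a0@(2,5) a1@(2,5) a2@(3,1) | pheromone: 0 2 0 0 0 0 / 0 0 0 0 0 0 / 0 0 0 0 0 6 / 0 5 0 0 0 0
t=3: a0@(2,5) a1@(2,5) a2@(3,1) | pheromone: 0 1 0 0 0 0 / 0 0 0 0 0 0 / 0 0 0 0 0 7 / 0 5 0 0 0 0
t=4: a0@(2,5) a1@(2,5) a2@(3,1) | pheromone: 0 0 0 0 0 0 / 0 0 0 0 0 0 / 0 0 0 0 0 8 / 0 5 0 0 0 0
t=5: a0@(2,5) a1@(2,5) a2@(3,1) | pheromone: 0 0 0 0 0 0 / 0 0 0 0 0 0 / 0 0 0 0 0 9 / 0 5 0 0 0 0
t=6: a0@(2,5) a1@(2,5) a2@(3,1) | pheromone: 0 0 0 0 0 0 / 0 0 0 0 0 0 / 0 0 0 0 0 10 / 0 5 0 0 0 0
t=7: a0@(2,5) a1@(2,5) a2@(3,1) | pheromone: 0 0 0 0 0 0 / 0 0 0 0 0 0 / 0 0 0 0 0 11 / 0 5 0 0 0 0
t=8: a0@(2,5) a1@(2,5) a2@(3,1) | pheromone: 0 0 0 0 0 0 / 0 0 0 0 0 0 / 0 0 0 0 0 12 / 0 5 0 0 0 0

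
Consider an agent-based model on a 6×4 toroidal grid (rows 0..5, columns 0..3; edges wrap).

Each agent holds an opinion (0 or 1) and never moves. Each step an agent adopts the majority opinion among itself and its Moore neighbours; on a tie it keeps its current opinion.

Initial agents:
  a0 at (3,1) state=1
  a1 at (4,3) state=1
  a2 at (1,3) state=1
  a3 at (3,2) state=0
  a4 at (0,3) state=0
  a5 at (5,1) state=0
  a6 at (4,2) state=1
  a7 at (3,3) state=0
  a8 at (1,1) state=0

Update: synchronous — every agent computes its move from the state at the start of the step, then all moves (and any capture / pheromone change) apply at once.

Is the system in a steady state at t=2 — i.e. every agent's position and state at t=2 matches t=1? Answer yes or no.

t=1: a0@(3,1):1 a1@(4,3):1 a2@(1,3):1 a3@(3,2):1 a4@(0,3):0 a5@(5,1):0 a6@(4,2):1 a7@(3,3):0 a8@(1,1):0
t=2: a0@(3,1):1 a1@(4,3):1 a2@(1,3):1 a3@(3,2):1 a4@(0,3):0 a5@(5,1):0 a6@(4,2):1 a7@(3,3):1 a8@(1,1):0

no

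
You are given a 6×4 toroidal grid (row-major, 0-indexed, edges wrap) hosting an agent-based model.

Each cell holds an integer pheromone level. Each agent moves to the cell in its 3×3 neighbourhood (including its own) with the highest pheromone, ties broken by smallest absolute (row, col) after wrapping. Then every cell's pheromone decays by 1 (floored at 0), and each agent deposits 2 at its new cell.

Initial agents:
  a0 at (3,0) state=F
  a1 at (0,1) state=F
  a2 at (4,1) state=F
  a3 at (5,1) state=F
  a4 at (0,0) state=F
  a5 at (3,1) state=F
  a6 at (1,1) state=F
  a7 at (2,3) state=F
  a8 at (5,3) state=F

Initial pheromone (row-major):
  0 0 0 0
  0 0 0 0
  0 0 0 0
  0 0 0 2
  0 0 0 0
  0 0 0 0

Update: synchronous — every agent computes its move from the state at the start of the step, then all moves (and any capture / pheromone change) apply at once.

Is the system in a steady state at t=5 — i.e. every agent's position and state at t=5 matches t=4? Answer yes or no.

yes

t=1: a0@(3,3) a1@(0,0) a2@(3,0) a3@(0,0) a4@(0,0) a5@(2,0) a6@(0,0) a7@(3,3) a8@(0,0) | pheromone: 10 0 0 0 / 0 0 0 0 / 2 0 0 0 / 2 0 0 5 / 0 0 0 0 / 0 0 0 0
t=2: a0@(3,3) a1@(0,0) a2@(3,3) a3@(0,0) a4@(0,0) a5@(3,3) a6@(0,0) a7@(3,3) a8@(0,0) | pheromone: 19 0 0 0 / 0 0 0 0 / 1 0 0 0 / 1 0 0 12 / 0 0 0 0 / 0 0 0 0
t=3: a0@(3,3) a1@(0,0) a2@(3,3) a3@(0,0) a4@(0,0) a5@(3,3) a6@(0,0) a7@(3,3) a8@(0,0) | pheromone: 28 0 0 0 / 0 0 0 0 / 0 0 0 0 / 0 0 0 19 / 0 0 0 0 / 0 0 0 0
t=4: a0@(3,3) a1@(0,0) a2@(3,3) a3@(0,0) a4@(0,0) a5@(3,3) a6@(0,0) a7@(3,3) a8@(0,0) | pheromone: 37 0 0 0 / 0 0 0 0 / 0 0 0 0 / 0 0 0 26 / 0 0 0 0 / 0 0 0 0
t=5: a0@(3,3) a1@(0,0) a2@(3,3) a3@(0,0) a4@(0,0) a5@(3,3) a6@(0,0) a7@(3,3) a8@(0,0) | pheromone: 46 0 0 0 / 0 0 0 0 / 0 0 0 0 / 0 0 0 33 / 0 0 0 0 / 0 0 0 0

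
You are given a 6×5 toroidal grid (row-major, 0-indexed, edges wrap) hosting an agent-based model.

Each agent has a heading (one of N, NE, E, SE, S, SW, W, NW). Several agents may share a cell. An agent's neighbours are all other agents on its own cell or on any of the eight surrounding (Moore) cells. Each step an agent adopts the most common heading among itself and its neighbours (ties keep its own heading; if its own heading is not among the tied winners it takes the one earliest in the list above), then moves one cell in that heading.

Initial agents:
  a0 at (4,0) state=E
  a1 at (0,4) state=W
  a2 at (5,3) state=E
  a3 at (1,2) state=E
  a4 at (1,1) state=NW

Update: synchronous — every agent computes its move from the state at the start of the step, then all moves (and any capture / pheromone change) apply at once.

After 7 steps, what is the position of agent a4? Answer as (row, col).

t=1: a0@(4,1):E a1@(0,3):W a2@(5,4):E a3@(1,3):E a4@(0,0):NW
t=2: a0@(4,2):E a1@(0,4):E a2@(5,0):E a3@(1,4):E a4@(5,4):NW
t=3: a0@(4,3):E a1@(0,0):E a2@(5,1):E a3@(1,0):E a4@(5,0):E
t=4: a0@(4,4):E a1@(0,1):E a2@(5,2):E a3@(1,1):E a4@(5,1):E
t=5: a0@(4,0):E a1@(0,2):E a2@(5,3):E a3@(1,2):E a4@(5,2):E
t=6: a0@(4,1):E a1@(0,3):E a2@(5,4):E a3@(1,3):E a4@(5,3):E
t=7: a0@(4,2):E a1@(0,4):E a2@(5,0):E a3@(1,4):E a4@(5,4):E

(5, 4)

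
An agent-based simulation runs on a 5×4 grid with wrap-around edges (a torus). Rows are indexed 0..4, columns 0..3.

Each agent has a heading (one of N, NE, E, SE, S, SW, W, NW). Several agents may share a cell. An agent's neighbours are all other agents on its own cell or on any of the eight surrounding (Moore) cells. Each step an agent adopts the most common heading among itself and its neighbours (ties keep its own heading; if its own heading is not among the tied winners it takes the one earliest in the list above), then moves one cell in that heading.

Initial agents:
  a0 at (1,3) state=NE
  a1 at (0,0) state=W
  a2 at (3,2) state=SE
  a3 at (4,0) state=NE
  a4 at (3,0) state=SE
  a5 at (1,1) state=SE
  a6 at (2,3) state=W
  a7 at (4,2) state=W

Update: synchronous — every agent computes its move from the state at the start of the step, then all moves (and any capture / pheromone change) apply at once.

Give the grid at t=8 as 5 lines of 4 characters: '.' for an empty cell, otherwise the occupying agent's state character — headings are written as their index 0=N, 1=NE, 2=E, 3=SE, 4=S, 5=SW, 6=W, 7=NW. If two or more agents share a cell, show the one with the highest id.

3..3
33.3
....
....
3...

t=1: a0@(1,2):W a1@(4,1):NE a2@(3,1):W a3@(3,1):NE a4@(4,1):SE a5@(2,2):SE a6@(3,0):SE a7@(4,1):W
t=2: a0@(1,1):W a1@(3,2):NE a2@(4,2):SE a3@(4,2):SE a4@(0,2):SE a5@(2,1):W a6@(4,1):SE a7@(4,0):W
t=3: a0@(1,0):W a1@(4,3):SE a2@(0,3):SE a3@(0,3):SE a4@(1,3):SE a5@(2,0):W a6@(0,2):SE a7@(4,3):W
t=4: a0@(2,1):SE a1@(0,0):SE a2@(1,0):SE a3@(1,0):SE a4@(2,0):SE a5@(2,3):W a6@(1,3):SE a7@(0,0):SE
t=5: a0@(3,2):SE a1@(1,1):SE a2@(2,1):SE a3@(2,1):SE a4@(3,1):SE a5@(3,0):SE a6@(2,0):SE a7@(1,1):SE
t=6: a0@(4,3):SE a1@(2,2):SE a2@(3,2):SE a3@(3,2):SE a4@(4,2):SE a5@(4,1):SE a6@(3,1):SE a7@(2,2):SE
t=7: a0@(0,0):SE a1@(3,3):SE a2@(4,3):SE a3@(4,3):SE a4@(0,3):SE a5@(0,2):SE a6@(4,2):SE a7@(3,3):SE
t=8: a0@(1,1):SE a1@(4,0):SE a2@(0,0):SE a3@(0,0):SE a4@(1,0):SE a5@(1,3):SE a6@(0,3):SE a7@(4,0):SE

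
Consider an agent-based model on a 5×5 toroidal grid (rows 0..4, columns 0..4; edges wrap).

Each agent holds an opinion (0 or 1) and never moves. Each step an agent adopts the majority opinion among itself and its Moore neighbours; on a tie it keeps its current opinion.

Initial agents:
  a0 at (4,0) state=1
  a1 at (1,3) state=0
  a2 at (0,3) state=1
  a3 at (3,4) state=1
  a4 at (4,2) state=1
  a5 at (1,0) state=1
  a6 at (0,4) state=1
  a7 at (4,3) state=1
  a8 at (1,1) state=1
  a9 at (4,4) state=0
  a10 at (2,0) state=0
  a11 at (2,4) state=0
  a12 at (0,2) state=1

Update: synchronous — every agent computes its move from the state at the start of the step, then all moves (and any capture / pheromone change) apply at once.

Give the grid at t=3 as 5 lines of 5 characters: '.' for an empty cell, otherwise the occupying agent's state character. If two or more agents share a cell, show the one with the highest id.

..111
11.1.
1...1
....1
1.111

t=1: a0@(4,0):1 a1@(1,3):1 a2@(0,3):1 a3@(3,4):1 a4@(4,2):1 a5@(1,0):1 a6@(0,4):1 a7@(4,3):1 a8@(1,1):1 a9@(4,4):1 a10@(2,0):1 a11@(2,4):0 a12@(0,2):1
t=2: a0@(4,0):1 a1@(1,3):1 a2@(0,3):1 a3@(3,4):1 a4@(4,2):1 a5@(1,0):1 a6@(0,4):1 a7@(4,3):1 a8@(1,1):1 a9@(4,4):1 a10@(2,0):1 a11@(2,4):1 a12@(0,2):1
t=3: (unchanged — steady state)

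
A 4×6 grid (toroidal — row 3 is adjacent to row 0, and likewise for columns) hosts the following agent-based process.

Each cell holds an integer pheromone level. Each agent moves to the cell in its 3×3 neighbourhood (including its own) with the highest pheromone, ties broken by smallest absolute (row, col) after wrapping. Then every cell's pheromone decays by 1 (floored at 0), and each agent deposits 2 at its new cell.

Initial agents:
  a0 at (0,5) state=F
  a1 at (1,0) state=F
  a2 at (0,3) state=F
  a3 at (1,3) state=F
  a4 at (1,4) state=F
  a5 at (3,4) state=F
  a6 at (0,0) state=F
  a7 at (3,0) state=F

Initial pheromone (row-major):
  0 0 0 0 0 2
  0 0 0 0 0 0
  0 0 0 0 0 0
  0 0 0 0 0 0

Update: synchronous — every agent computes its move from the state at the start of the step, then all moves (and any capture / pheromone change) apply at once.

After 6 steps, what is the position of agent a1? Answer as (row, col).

t=1: a0@(0,5) a1@(0,5) a2@(0,2) a3@(0,2) a4@(0,5) a5@(0,5) a6@(0,5) a7@(0,5) | pheromone: 0 0 4 0 0 13 / 0 0 0 0 0 0 / 0 0 0 0 0 0 / 0 0 0 0 0 0
t=2: a0@(0,5) a1@(0,5) a2@(0,2) a3@(0,2) a4@(0,5) a5@(0,5) a6@(0,5) a7@(0,5) | pheromone: 0 0 7 0 0 24 / 0 0 0 0 0 0 / 0 0 0 0 0 0 / 0 0 0 0 0 0
t=3: a0@(0,5) a1@(0,5) a2@(0,2) a3@(0,2) a4@(0,5) a5@(0,5) a6@(0,5) a7@(0,5) | pheromone: 0 0 10 0 0 35 / 0 0 0 0 0 0 / 0 0 0 0 0 0 / 0 0 0 0 0 0
t=4: a0@(0,5) a1@(0,5) a2@(0,2) a3@(0,2) a4@(0,5) a5@(0,5) a6@(0,5) a7@(0,5) | pheromone: 0 0 13 0 0 46 / 0 0 0 0 0 0 / 0 0 0 0 0 0 / 0 0 0 0 0 0
t=5: a0@(0,5) a1@(0,5) a2@(0,2) a3@(0,2) a4@(0,5) a5@(0,5) a6@(0,5) a7@(0,5) | pheromone: 0 0 16 0 0 57 / 0 0 0 0 0 0 / 0 0 0 0 0 0 / 0 0 0 0 0 0
t=6: a0@(0,5) a1@(0,5) a2@(0,2) a3@(0,2) a4@(0,5) a5@(0,5) a6@(0,5) a7@(0,5) | pheromone: 0 0 19 0 0 68 / 0 0 0 0 0 0 / 0 0 0 0 0 0 / 0 0 0 0 0 0

(0, 5)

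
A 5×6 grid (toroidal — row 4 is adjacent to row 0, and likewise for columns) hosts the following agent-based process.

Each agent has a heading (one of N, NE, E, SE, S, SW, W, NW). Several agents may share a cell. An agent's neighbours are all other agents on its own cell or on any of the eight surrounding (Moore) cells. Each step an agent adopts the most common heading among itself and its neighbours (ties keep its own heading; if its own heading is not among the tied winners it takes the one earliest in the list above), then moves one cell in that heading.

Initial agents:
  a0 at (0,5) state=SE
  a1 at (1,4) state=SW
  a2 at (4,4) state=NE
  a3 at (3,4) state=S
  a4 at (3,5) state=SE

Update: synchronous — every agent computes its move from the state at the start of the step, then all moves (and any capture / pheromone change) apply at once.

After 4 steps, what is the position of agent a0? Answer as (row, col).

t=1: a0@(1,0):SE a1@(2,3):SW a2@(0,5):SE a3@(4,4):S a4@(4,0):SE
t=2: a0@(2,1):SE a1@(3,2):SW a2@(1,0):SE a3@(0,4):S a4@(0,1):SE
t=3: a0@(3,2):SE a1@(4,1):SW a2@(2,1):SE a3@(1,4):S a4@(1,2):SE
t=4: a0@(4,3):SE a1@(0,0):SW a2@(3,2):SE a3@(2,4):S a4@(2,3):SE

(4, 3)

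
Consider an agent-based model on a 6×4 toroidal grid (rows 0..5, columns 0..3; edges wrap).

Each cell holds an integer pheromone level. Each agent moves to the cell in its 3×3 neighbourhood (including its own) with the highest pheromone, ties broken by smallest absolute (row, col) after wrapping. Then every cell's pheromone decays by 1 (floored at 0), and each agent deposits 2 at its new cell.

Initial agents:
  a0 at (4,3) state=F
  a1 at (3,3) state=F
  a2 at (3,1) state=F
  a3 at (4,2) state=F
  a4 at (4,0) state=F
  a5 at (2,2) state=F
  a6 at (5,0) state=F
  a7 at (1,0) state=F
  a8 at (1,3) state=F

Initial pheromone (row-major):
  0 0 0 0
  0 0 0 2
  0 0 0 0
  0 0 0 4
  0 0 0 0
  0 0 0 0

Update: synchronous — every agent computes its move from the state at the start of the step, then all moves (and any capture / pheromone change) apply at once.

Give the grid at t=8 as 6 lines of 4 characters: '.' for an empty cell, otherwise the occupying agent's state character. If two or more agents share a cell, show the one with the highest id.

....
...F
....
...F
....
....

t=1: a0@(3,3) a1@(3,3) a2@(2,0) a3@(3,3) a4@(3,3) a5@(3,3) a6@(0,0) a7@(1,3) a8@(1,3) | pheromone: 2 0 0 0 / 0 0 0 5 / 2 0 0 0 / 0 0 0 13 / 0 0 0 0 / 0 0 0 0
t=2: a0@(3,3) a1@(3,3) a2@(3,3) a3@(3,3) a4@(3,3) a5@(3,3) a6@(1,3) a7@(1,3) a8@(1,3) | pheromone: 1 0 0 0 / 0 0 0 10 / 1 0 0 0 / 0 0 0 24 / 0 0 0 0 / 0 0 0 0
t=3: a0@(3,3) a1@(3,3) a2@(3,3) a3@(3,3) a4@(3,3) a5@(3,3) a6@(1,3) a7@(1,3) a8@(1,3) | pheromone: 0 0 0 0 / 0 0 0 15 / 0 0 0 0 / 0 0 0 35 / 0 0 0 0 / 0 0 0 0
t=4: a0@(3,3) a1@(3,3) a2@(3,3) a3@(3,3) a4@(3,3) a5@(3,3) a6@(1,3) a7@(1,3) a8@(1,3) | pheromone: 0 0 0 0 / 0 0 0 20 / 0 0 0 0 / 0 0 0 46 / 0 0 0 0 / 0 0 0 0
t=5: a0@(3,3) a1@(3,3) a2@(3,3) a3@(3,3) a4@(3,3) a5@(3,3) a6@(1,3) a7@(1,3) a8@(1,3) | pheromone: 0 0 0 0 / 0 0 0 25 / 0 0 0 0 / 0 0 0 57 / 0 0 0 0 / 0 0 0 0
t=6: a0@(3,3) a1@(3,3) a2@(3,3) a3@(3,3) a4@(3,3) a5@(3,3) a6@(1,3) a7@(1,3) a8@(1,3) | pheromone: 0 0 0 0 / 0 0 0 30 / 0 0 0 0 / 0 0 0 68 / 0 0 0 0 / 0 0 0 0
t=7: a0@(3,3) a1@(3,3) a2@(3,3) a3@(3,3) a4@(3,3) a5@(3,3) a6@(1,3) a7@(1,3) a8@(1,3) | pheromone: 0 0 0 0 / 0 0 0 35 / 0 0 0 0 / 0 0 0 79 / 0 0 0 0 / 0 0 0 0
t=8: a0@(3,3) a1@(3,3) a2@(3,3) a3@(3,3) a4@(3,3) a5@(3,3) a6@(1,3) a7@(1,3) a8@(1,3) | pheromone: 0 0 0 0 / 0 0 0 40 / 0 0 0 0 / 0 0 0 90 / 0 0 0 0 / 0 0 0 0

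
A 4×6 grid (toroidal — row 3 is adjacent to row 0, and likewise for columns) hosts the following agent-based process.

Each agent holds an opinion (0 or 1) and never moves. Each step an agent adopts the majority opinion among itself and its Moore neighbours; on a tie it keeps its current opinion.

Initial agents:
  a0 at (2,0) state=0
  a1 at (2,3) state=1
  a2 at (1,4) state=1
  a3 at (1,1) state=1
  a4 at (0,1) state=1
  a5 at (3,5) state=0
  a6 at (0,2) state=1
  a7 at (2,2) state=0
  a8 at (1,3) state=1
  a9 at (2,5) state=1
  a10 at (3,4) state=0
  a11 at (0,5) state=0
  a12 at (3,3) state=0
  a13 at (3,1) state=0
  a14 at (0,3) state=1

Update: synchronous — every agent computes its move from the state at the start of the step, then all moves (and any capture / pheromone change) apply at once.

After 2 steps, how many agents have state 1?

t=1: a0@(2,0):0 a1@(2,3):1 a2@(1,4):1 a3@(1,1):1 a4@(0,1):1 a5@(3,5):0 a6@(0,2):1 a7@(2,2):0 a8@(1,3):1 a9@(2,5):0 a10@(3,4):0 a11@(0,5):0 a12@(3,3):0 a13@(3,1):0 a14@(0,3):1
t=2: (unchanged — steady state)

7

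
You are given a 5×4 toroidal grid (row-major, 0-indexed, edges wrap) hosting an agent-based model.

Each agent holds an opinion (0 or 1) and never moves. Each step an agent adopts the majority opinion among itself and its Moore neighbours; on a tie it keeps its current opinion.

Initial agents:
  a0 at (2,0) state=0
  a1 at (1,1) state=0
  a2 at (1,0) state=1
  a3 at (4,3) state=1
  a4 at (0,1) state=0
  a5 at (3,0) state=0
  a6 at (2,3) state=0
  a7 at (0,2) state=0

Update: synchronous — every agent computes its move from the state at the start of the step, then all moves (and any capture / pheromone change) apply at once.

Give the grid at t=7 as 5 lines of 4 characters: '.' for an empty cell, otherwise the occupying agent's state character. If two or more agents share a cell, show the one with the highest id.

t=1: a0@(2,0):0 a1@(1,1):0 a2@(1,0):0 a3@(4,3):0 a4@(0,1):0 a5@(3,0):0 a6@(2,3):0 a7@(0,2):0
t=2: (unchanged — steady state)

.00.
00..
0..0
0...
...0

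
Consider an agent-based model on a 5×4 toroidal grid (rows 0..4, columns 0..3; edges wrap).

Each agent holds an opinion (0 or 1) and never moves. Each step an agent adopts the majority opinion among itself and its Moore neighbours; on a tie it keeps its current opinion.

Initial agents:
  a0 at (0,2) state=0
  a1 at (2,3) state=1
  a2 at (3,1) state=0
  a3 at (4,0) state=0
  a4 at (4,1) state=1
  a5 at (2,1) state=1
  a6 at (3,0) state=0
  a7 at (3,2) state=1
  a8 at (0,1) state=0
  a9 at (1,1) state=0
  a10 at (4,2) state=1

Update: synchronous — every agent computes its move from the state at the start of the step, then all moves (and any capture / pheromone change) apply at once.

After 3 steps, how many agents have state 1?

2

t=1: a0@(0,2):0 a1@(2,3):1 a2@(3,1):1 a3@(4,0):0 a4@(4,1):0 a5@(2,1):0 a6@(3,0):0 a7@(3,2):1 a8@(0,1):0 a9@(1,1):0 a10@(4,2):1
t=2: a0@(0,2):0 a1@(2,3):1 a2@(3,1):0 a3@(4,0):0 a4@(4,1):0 a5@(2,1):0 a6@(3,0):0 a7@(3,2):1 a8@(0,1):0 a9@(1,1):0 a10@(4,2):1
t=3: a0@(0,2):0 a1@(2,3):1 a2@(3,1):0 a3@(4,0):0 a4@(4,1):0 a5@(2,1):0 a6@(3,0):0 a7@(3,2):1 a8@(0,1):0 a9@(1,1):0 a10@(4,2):0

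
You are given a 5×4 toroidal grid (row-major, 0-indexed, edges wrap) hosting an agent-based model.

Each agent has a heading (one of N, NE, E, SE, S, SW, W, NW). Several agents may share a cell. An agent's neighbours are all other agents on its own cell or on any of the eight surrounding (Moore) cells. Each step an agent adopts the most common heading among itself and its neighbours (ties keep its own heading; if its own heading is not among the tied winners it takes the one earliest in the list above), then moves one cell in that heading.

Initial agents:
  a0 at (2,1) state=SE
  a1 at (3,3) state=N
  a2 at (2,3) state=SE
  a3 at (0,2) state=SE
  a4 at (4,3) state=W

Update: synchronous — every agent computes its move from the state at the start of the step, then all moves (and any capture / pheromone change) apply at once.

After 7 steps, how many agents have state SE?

t=1: a0@(3,2):SE a1@(2,3):N a2@(3,0):SE a3@(1,3):SE a4@(4,2):W
t=2: a0@(4,3):SE a1@(3,0):SE a2@(4,1):SE a3@(2,0):SE a4@(4,1):W
t=3: a0@(0,0):SE a1@(4,1):SE a2@(0,2):SE a3@(3,1):SE a4@(0,2):SE
t=4: a0@(1,1):SE a1@(0,2):SE a2@(1,3):SE a3@(4,2):SE a4@(1,3):SE
t=5: a0@(2,2):SE a1@(1,3):SE a2@(2,0):SE a3@(0,3):SE a4@(2,0):SE
t=6: a0@(3,3):SE a1@(2,0):SE a2@(3,1):SE a3@(1,0):SE a4@(3,1):SE
t=7: a0@(4,0):SE a1@(3,1):SE a2@(4,2):SE a3@(2,1):SE a4@(4,2):SE

5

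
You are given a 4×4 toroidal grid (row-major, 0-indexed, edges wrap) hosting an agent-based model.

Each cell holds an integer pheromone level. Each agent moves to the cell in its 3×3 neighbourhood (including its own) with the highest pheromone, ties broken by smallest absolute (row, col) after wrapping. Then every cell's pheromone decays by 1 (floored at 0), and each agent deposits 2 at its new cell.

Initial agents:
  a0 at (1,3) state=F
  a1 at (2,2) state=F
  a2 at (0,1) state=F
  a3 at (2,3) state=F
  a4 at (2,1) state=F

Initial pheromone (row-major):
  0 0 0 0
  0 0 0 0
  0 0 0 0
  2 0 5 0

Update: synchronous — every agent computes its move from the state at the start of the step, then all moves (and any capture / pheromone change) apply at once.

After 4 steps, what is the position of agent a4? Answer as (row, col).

(3, 2)

t=1: a0@(0,0) a1@(3,2) a2@(3,2) a3@(3,2) a4@(3,2) | pheromone: 2 0 0 0 / 0 0 0 0 / 0 0 0 0 / 1 0 12 0
t=2: a0@(0,0) a1@(3,2) a2@(3,2) a3@(3,2) a4@(3,2) | pheromone: 3 0 0 0 / 0 0 0 0 / 0 0 0 0 / 0 0 19 0
t=3: a0@(0,0) a1@(3,2) a2@(3,2) a3@(3,2) a4@(3,2) | pheromone: 4 0 0 0 / 0 0 0 0 / 0 0 0 0 / 0 0 26 0
t=4: a0@(0,0) a1@(3,2) a2@(3,2) a3@(3,2) a4@(3,2) | pheromone: 5 0 0 0 / 0 0 0 0 / 0 0 0 0 / 0 0 33 0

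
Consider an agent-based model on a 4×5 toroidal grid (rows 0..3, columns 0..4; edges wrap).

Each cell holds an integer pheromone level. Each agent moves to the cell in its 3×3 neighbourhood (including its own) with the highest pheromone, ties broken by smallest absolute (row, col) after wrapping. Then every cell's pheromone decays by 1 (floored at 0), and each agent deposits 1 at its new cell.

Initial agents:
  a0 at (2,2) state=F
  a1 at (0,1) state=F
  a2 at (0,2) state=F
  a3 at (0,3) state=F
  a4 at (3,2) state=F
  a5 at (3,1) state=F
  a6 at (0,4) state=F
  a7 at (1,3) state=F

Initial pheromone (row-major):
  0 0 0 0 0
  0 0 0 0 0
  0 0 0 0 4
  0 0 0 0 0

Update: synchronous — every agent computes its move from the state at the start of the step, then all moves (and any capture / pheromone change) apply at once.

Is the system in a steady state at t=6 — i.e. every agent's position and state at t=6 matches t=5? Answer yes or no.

yes

t=1: a0@(1,1) a1@(0,0) a2@(0,1) a3@(0,2) a4@(0,1) a5@(0,0) a6@(0,0) a7@(2,4) | pheromone: 3 2 1 0 0 / 0 1 0 0 0 / 0 0 0 0 4 / 0 0 0 0 0
t=2: a0@(0,0) a1@(0,0) a2@(0,0) a3@(0,1) a4@(0,0) a5@(0,0) a6@(0,0) a7@(2,4) | pheromone: 8 2 0 0 0 / 0 0 0 0 0 / 0 0 0 0 4 / 0 0 0 0 0
t=3: a0@(0,0) a1@(0,0) a2@(0,0) a3@(0,0) a4@(0,0) a5@(0,0) a6@(0,0) a7@(2,4) | pheromone: 14 1 0 0 0 / 0 0 0 0 0 / 0 0 0 0 4 / 0 0 0 0 0
t=4: a0@(0,0) a1@(0,0) a2@(0,0) a3@(0,0) a4@(0,0) a5@(0,0) a6@(0,0) a7@(2,4) | pheromone: 20 0 0 0 0 / 0 0 0 0 0 / 0 0 0 0 4 / 0 0 0 0 0
t=5: a0@(0,0) a1@(0,0) a2@(0,0) a3@(0,0) a4@(0,0) a5@(0,0) a6@(0,0) a7@(2,4) | pheromone: 26 0 0 0 0 / 0 0 0 0 0 / 0 0 0 0 4 / 0 0 0 0 0
t=6: a0@(0,0) a1@(0,0) a2@(0,0) a3@(0,0) a4@(0,0) a5@(0,0) a6@(0,0) a7@(2,4) | pheromone: 32 0 0 0 0 / 0 0 0 0 0 / 0 0 0 0 4 / 0 0 0 0 0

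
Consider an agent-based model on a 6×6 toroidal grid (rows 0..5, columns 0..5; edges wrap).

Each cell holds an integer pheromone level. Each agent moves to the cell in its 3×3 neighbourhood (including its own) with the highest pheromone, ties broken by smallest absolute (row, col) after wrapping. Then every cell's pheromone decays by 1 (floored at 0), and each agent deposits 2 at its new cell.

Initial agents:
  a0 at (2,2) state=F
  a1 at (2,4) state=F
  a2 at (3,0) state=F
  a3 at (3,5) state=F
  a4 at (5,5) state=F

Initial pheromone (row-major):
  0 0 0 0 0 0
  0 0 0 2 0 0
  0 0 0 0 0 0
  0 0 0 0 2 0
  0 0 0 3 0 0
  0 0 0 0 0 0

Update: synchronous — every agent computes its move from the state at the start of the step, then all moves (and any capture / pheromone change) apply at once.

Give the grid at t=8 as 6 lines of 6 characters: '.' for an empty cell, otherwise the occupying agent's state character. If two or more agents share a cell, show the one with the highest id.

t=1: a0@(1,3) a1@(1,3) a2@(2,0) a3@(3,4) a4@(0,0) | pheromone: 2 0 0 0 0 0 / 0 0 0 5 0 0 / 2 0 0 0 0 0 / 0 0 0 0 3 0 / 0 0 0 2 0 0 / 0 0 0 0 0 0
t=2: a0@(1,3) a1@(1,3) a2@(2,0) a3@(3,4) a4@(0,0) | pheromone: 3 0 0 0 0 0 / 0 0 0 8 0 0 / 3 0 0 0 0 0 / 0 0 0 0 4 0 / 0 0 0 1 0 0 / 0 0 0 0 0 0
t=3: a0@(1,3) a1@(1,3) a2@(2,0) a3@(3,4) a4@(0,0) | pheromone: 4 0 0 0 0 0 / 0 0 0 11 0 0 / 4 0 0 0 0 0 / 0 0 0 0 5 0 / 0 0 0 0 0 0 / 0 0 0 0 0 0
t=4: a0@(1,3) a1@(1,3) a2@(2,0) a3@(3,4) a4@(0,0) | pheromone: 5 0 0 0 0 0 / 0 0 0 14 0 0 / 5 0 0 0 0 0 / 0 0 0 0 6 0 / 0 0 0 0 0 0 / 0 0 0 0 0 0
t=5: a0@(1,3) a1@(1,3) a2@(2,0) a3@(3,4) a4@(0,0) | pheromone: 6 0 0 0 0 0 / 0 0 0 17 0 0 / 6 0 0 0 0 0 / 0 0 0 0 7 0 / 0 0 0 0 0 0 / 0 0 0 0 0 0
t=6: a0@(1,3) a1@(1,3) a2@(2,0) a3@(3,4) a4@(0,0) | pheromone: 7 0 0 0 0 0 / 0 0 0 20 0 0 / 7 0 0 0 0 0 / 0 0 0 0 8 0 / 0 0 0 0 0 0 / 0 0 0 0 0 0
t=7: a0@(1,3) a1@(1,3) a2@(2,0) a3@(3,4) a4@(0,0) | pheromone: 8 0 0 0 0 0 / 0 0 0 23 0 0 / 8 0 0 0 0 0 / 0 0 0 0 9 0 / 0 0 0 0 0 0 / 0 0 0 0 0 0
t=8: a0@(1,3) a1@(1,3) a2@(2,0) a3@(3,4) a4@(0,0) | pheromone: 9 0 0 0 0 0 / 0 0 0 26 0 0 / 9 0 0 0 0 0 / 0 0 0 0 10 0 / 0 0 0 0 0 0 / 0 0 0 0 0 0

F.....
...F..
F.....
....F.
......
......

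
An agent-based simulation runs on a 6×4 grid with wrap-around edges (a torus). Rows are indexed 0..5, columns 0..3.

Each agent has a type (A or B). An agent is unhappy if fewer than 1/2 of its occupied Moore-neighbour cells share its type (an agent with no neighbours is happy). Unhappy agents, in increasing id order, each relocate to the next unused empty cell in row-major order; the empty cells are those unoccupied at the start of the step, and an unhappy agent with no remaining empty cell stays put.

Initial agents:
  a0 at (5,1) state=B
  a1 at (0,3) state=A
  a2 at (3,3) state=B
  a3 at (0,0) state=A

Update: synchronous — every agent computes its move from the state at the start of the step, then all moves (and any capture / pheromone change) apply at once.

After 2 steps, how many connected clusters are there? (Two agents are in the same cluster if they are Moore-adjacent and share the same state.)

t=1: a0@(0,1):B a1@(0,3):A a2@(3,3):B a3@(0,0):A
t=2: a0@(0,2):B a1@(0,3):A a2@(3,3):B a3@(0,0):A

3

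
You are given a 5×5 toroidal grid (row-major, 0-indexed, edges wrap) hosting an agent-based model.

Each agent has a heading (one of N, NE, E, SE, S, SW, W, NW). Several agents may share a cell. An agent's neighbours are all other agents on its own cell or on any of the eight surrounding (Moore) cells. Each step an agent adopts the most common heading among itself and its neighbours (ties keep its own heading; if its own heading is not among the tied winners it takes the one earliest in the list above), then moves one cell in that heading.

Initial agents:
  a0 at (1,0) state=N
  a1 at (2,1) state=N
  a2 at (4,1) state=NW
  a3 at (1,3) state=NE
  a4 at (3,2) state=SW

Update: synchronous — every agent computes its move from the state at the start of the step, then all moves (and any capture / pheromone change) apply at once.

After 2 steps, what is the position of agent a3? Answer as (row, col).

t=1: a0@(0,0):N a1@(1,1):N a2@(3,0):NW a3@(0,4):NE a4@(4,1):SW
t=2: a0@(4,0):N a1@(0,1):N a2@(2,4):NW a3@(4,0):NE a4@(0,0):SW

(4, 0)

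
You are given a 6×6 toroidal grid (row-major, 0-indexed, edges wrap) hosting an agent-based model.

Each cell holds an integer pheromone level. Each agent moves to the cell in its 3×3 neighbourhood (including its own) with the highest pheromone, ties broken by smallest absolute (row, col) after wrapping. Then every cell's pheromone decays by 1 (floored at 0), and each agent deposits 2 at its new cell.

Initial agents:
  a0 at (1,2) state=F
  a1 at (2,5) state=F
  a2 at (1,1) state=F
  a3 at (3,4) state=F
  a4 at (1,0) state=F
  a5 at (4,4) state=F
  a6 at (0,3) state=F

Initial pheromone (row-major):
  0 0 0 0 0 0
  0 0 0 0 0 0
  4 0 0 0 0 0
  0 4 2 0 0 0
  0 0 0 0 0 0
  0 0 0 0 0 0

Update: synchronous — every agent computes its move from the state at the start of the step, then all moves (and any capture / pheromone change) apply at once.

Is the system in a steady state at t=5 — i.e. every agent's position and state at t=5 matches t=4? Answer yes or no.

t=1: a0@(0,1) a1@(2,0) a2@(2,0) a3@(2,3) a4@(2,0) a5@(3,3) a6@(0,2) | pheromone: 0 2 2 0 0 0 / 0 0 0 0 0 0 / 9 0 0 2 0 0 / 0 3 1 2 0 0 / 0 0 0 0 0 0 / 0 0 0 0 0 0
t=2: a0@(0,1) a1@(2,0) a2@(2,0) a3@(2,3) a4@(2,0) a5@(2,3) a6@(0,1) | pheromone: 0 5 1 0 0 0 / 0 0 0 0 0 0 / 14 0 0 5 0 0 / 0 2 0 1 0 0 / 0 0 0 0 0 0 / 0 0 0 0 0 0
t=3: a0@(0,1) a1@(2,0) a2@(2,0) a3@(2,3) a4@(2,0) a5@(2,3) a6@(0,1) | pheromone: 0 8 0 0 0 0 / 0 0 0 0 0 0 / 19 0 0 8 0 0 / 0 1 0 0 0 0 / 0 0 0 0 0 0 / 0 0 0 0 0 0
t=4: a0@(0,1) a1@(2,0) a2@(2,0) a3@(2,3) a4@(2,0) a5@(2,3) a6@(0,1) | pheromone: 0 11 0 0 0 0 / 0 0 0 0 0 0 / 24 0 0 11 0 0 / 0 0 0 0 0 0 / 0 0 0 0 0 0 / 0 0 0 0 0 0
t=5: a0@(0,1) a1@(2,0) a2@(2,0) a3@(2,3) a4@(2,0) a5@(2,3) a6@(0,1) | pheromone: 0 14 0 0 0 0 / 0 0 0 0 0 0 / 29 0 0 14 0 0 / 0 0 0 0 0 0 / 0 0 0 0 0 0 / 0 0 0 0 0 0

yes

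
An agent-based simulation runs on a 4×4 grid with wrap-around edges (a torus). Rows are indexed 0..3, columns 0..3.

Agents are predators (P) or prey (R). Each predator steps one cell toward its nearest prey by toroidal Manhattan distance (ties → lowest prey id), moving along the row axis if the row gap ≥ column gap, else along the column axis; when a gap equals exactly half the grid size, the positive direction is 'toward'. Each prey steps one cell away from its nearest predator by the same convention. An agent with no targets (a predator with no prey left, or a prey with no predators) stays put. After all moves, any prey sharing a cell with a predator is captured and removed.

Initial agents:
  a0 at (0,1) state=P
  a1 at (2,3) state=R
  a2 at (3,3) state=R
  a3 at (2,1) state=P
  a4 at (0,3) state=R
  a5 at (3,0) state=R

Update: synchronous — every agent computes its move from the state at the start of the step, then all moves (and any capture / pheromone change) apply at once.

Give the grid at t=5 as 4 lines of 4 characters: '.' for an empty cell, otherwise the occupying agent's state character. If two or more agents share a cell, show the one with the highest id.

..P.
....
....
..RR

t=1: a0@(0,2):P a2@(3,2):R a3@(2,2):P a5@(2,0):R
t=2: a0@(3,2):P a2@(2,2):R a3@(3,2):P a5@(2,3):R
t=3: a0@(2,2):P a2@(1,2):R a3@(2,2):P a5@(1,3):R
t=4: a0@(1,2):P a2@(0,2):R a3@(1,2):P a5@(0,3):R
t=5: a0@(0,2):P a2@(3,2):R a3@(0,2):P a5@(3,3):R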